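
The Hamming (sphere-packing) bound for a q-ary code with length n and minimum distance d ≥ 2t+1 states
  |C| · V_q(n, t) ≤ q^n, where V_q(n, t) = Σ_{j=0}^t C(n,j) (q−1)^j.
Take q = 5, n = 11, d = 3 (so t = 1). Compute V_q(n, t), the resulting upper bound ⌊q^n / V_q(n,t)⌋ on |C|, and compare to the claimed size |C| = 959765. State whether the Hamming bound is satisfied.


V_q(n, t) = 45, q^n = 48828125, Hamming bound = 1085069, |C| = 959765 ≤ bound (satisfied).

Step 1: Compute V_q(n, t) = Σ_{j=0}^1 C(n, j) (q−1)^j.
  j = 0: C(11,0)·(4)^0 = 1·1 = 1.
  j = 1: C(11,1)·(4)^1 = 11·4 = 44.
  V_q(n, t) = 1 + 44 = 45.
Step 2: q^n = 5^11 = 48828125.
Step 3: Hamming bound ⌊q^n / V_q(n,t)⌋ = ⌊48828125/45⌋ = 1085069.
Step 4: Compare |C| = 959765 to 1085069: satisfied.
The claimed |C| lies below the Hamming bound.


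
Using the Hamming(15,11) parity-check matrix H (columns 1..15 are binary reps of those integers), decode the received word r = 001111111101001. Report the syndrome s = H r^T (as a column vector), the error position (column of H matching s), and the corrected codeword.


s = (1, 0, 1, 1)^T, error position = 11, corrected codeword c = 001111111111001

Compute s = H r^T mod 2 one row at a time:
  s_1 = 1 + 1 + 1 + 0 + 1 + 0 + 0 + 1 = 5 ≡ 1 (mod 2).
  s_2 = 1 + 1 + 1 + 1 + 1 + 0 + 0 + 1 = 6 ≡ 0 (mod 2).
  s_3 = 0 + 1 + 1 + 1 + 1 + 0 + 0 + 1 = 5 ≡ 1 (mod 2).
  s_4 = 0 + 1 + 1 + 1 + 1 + 0 + 0 + 1 = 5 ≡ 1 (mod 2).
s = (1, 0, 1, 1)^T — this equals column 11 of H (binary 1011), so error is at position 11.
Correct: flip bit 11 of r = 001111111101001 to get c = 001111111111001.


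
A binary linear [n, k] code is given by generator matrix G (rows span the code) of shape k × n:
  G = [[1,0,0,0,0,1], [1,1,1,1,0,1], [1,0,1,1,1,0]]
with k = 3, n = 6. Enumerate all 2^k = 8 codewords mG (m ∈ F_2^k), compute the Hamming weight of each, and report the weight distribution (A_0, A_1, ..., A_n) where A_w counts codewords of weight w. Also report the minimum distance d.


Weight distribution: A_0 = 1, A_2 = 1, A_3 = 3, A_4 = 2, A_5 = 1. Minimum distance d = 2.

Enumerate all 2^3 = 8 messages m ∈ F_2^3.
For each, compute codeword c = mG in F_2^6, then tally its weight.
  m = 000 → c = 000000, weight = 0.
  m = 100 → c = 100001, weight = 2.
  m = 010 → c = 111101, weight = 5.
  m = 110 → c = 011100, weight = 3.
  m = 001 → c = 101110, weight = 4.
  m = 101 → c = 001111, weight = 4.
  m = 011 → c = 010011, weight = 3.
  m = 111 → c = 110010, weight = 3.
Tally weights:
  weight 0: 1 codewords.
  weight 2: 1 codewords.
  weight 3: 3 codewords.
  weight 4: 2 codewords.
  weight 5: 1 codewords.
Minimum distance d = smallest w > 0 with A_w > 0 = 2.
Sanity: Σ A_w = 8 = 2^3 = 8 ✓.


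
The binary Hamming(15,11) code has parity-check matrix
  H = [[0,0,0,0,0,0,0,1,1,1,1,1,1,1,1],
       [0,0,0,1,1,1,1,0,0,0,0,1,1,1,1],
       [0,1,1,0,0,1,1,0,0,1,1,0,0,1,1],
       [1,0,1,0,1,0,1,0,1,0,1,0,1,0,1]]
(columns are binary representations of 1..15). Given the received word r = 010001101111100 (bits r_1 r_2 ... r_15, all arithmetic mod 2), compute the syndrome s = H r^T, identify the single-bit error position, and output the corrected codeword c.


s = (1, 0, 1, 0)^T, error position = 10, corrected codeword c = 010001101011100

Compute s = H r^T mod 2 one row at a time:
  s_1 = 0 + 1 + 1 + 1 + 1 + 1 + 0 + 0 = 5 ≡ 1 (mod 2).
  s_2 = 0 + 0 + 1 + 1 + 1 + 1 + 0 + 0 = 4 ≡ 0 (mod 2).
  s_3 = 1 + 0 + 1 + 1 + 1 + 1 + 0 + 0 = 5 ≡ 1 (mod 2).
  s_4 = 0 + 0 + 0 + 1 + 1 + 1 + 1 + 0 = 4 ≡ 0 (mod 2).
s = (1, 0, 1, 0)^T — this equals column 10 of H (binary 1010), so error is at position 10.
Correct: flip bit 10 of r = 010001101111100 to get c = 010001101011100.


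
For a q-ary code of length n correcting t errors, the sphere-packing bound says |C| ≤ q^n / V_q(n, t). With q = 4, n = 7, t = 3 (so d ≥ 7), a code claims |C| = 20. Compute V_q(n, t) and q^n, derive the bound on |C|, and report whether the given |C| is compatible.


V_q(n, t) = 1156, q^n = 16384, Hamming bound = 14, |C| = 20 > bound (violated).

Step 1: Compute V_q(n, t) = Σ_{j=0}^3 C(n, j) (q−1)^j.
  j = 0: C(7,0)·(3)^0 = 1·1 = 1.
  j = 1: C(7,1)·(3)^1 = 7·3 = 21.
  j = 2: C(7,2)·(3)^2 = 21·9 = 189.
  j = 3: C(7,3)·(3)^3 = 35·27 = 945.
  V_q(n, t) = 1 + 21 + 189 + 945 = 1156.
Step 2: q^n = 4^7 = 16384.
Step 3: Hamming bound ⌊q^n / V_q(n,t)⌋ = ⌊16384/1156⌋ = 14.
Step 4: Compare |C| = 20 to 14: violated.
The claimed |C| lies above the Hamming bound, so no 4-ary code of length 7 with d ≥ 7 can have 20 codewords.


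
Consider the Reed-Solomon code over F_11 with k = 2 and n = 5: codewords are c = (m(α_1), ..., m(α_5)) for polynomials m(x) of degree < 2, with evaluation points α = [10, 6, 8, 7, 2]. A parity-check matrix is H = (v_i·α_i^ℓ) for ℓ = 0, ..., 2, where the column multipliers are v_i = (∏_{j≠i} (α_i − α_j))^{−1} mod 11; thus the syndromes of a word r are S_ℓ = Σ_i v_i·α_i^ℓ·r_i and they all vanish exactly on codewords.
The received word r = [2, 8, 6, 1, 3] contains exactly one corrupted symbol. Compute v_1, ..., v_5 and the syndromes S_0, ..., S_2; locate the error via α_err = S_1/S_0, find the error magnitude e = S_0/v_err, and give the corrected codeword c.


S = (5, 7, 1), error at position 3, error magnitude e = 1, c = [2, 8, 5, 1, 3].

Step 1: column multipliers v_i = (∏_{j≠i}(α_i − α_j))^{−1} mod 11.
  i = 1 (α = 10): (10−6)(10−8)(10−7)(10−2) = 4·2·3·8 = 192 ≡ 5, so v_1 = 5^{−1} = 9 (mod 11).
  i = 2 (α = 6): (6−10)(6−8)(6−7)(6−2) = (−4)·(−2)·(−1)·4 = −32 ≡ 1, so v_2 = 1^{−1} = 1 (mod 11).
  i = 3 (α = 8): (8−10)(8−6)(8−7)(8−2) = (−2)·2·1·6 = −24 ≡ 9, so v_3 = 9^{−1} = 5 (mod 11).
  i = 4 (α = 7): (7−10)(7−6)(7−8)(7−2) = (−3)·1·(−1)·5 = 15 ≡ 4, so v_4 = 4^{−1} = 3 (mod 11).
  i = 5 (α = 2): (2−10)(2−6)(2−8)(2−7) = (−8)·(−4)·(−6)·(−5) = 960 ≡ 3, so v_5 = 3^{−1} = 4 (mod 11).
  v = [9, 1, 5, 3, 4].
Step 2: syndromes of r = [2, 8, 6, 1, 3] (all sums mod 11).
  S_0 = Σ v_i r_i = 9·2 + 1·8 + 5·6 + 3·1 + 4·3 = 71 ≡ 5.
  S_1 = Σ v_i α_i r_i = 9·10·2 + 1·6·8 + 5·8·6 + 3·7·1 + 4·2·3 = 513 ≡ 7.
  α_i^2 mod 11 = [1, 3, 9, 5, 4].
  S_2 = Σ v_i α_i^2 r_i = 9·1·2 + 1·3·8 + 5·9·6 + 3·5·1 + 4·4·3 = 375 ≡ 1.
  S = (5, 7, 1) ≠ 0, so r is not a codeword (an error is present).
Step 3: locate the error. For a single error e at position i, S_ℓ = v_i·e·α_i^ℓ, so α_err = S_1/S_0.
  S_0^{−1} = 5^{−1} = 9 (mod 11), so α_err = 7·9 = 63 ≡ 8 = α_3. Error position i = 3.
  Consistency check: S_2/S_1 = 1·8 = 8 ≡ 8 = α_err ✓ (single-error assumption holds).
Step 4: error magnitude e = S_0/v_3 = S_0·∏_{j≠3}(α_3 − α_j) = 5·9 = 45 ≡ 1 (mod 11).
Step 5: correct position 3: c_3 = r_3 − e = 6 − 1 ≡ 5 (mod 11). Hence c = [2, 8, 5, 1, 3].
  Check: interpolating c through the α_i gives m(x) = 6 + 4·x (degree < 2) with m(α_i) = c_i for every i, so c is indeed a codeword.


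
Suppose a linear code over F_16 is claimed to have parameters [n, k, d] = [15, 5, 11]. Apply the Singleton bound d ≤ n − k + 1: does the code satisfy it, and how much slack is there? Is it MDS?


Singleton RHS = n − k + 1 = 11, slack = 0, bound satisfied, MDS.

Singleton bound: d ≤ n − k + 1.
Here n = 15, k = 5, so n − k + 1 = 11.
Given d = 11, check d ≤ 11: YES.
Slack = (n − k + 1) − d = 0.
The code is MDS (slack = 0).
Description: the claimed parameters are [15, 5, 11]_16; such a code would be MDS (meets Singleton bound).


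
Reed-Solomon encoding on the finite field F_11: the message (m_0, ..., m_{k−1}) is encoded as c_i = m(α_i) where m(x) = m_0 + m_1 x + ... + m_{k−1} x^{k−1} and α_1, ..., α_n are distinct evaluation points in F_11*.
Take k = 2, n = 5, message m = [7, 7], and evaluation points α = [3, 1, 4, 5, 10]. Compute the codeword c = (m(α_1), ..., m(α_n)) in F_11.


c = [6, 3, 2, 9, 0]

Message polynomial: m(x) = 7 + 7·x (mod 11).
For each evaluation point α_i, compute m(α_i) mod 11:
  α_1 = 3: Horner steps 7 → 6, so m(3) = 6.
  α_2 = 1: Horner steps 7 → 3, so m(1) = 3.
  α_3 = 4: Horner steps 7 → 2, so m(4) = 2.
  α_4 = 5: Horner steps 7 → 9, so m(5) = 9.
  α_5 = 10: Horner steps 7 → 0, so m(10) = 0.
Codeword c = [6, 3, 2, 9, 0] ∈ F_11^5.


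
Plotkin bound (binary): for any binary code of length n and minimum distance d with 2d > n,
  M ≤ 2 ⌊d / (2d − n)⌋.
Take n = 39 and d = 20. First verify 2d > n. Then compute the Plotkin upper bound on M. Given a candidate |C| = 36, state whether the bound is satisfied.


Plotkin bound M ≤ 40; given |C| = 36 ≤ bound (satisfied).

Check applicability: 2d = 40, n = 39.
2d − n = 1 > 0, so Plotkin applies.
Compute d/(2d−n) = 20/1 ≈ 20.0000.
⌊d/(2d−n)⌋ = 20.
Plotkin bound: M ≤ 2·20 = 40.
Given |C| = 36, check: satisfied.
This |C| is below the Plotkin bound.


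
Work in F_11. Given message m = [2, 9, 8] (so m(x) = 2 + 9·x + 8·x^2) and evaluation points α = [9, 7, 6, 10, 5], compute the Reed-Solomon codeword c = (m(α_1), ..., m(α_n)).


c = [5, 6, 3, 1, 5]

Message polynomial: m(x) = 2 + 9·x + 8·x^2 (mod 11).
For each evaluation point α_i, compute m(α_i) mod 11:
  α_1 = 9: Horner steps 8 → 4 → 5, so m(9) = 5.
  α_2 = 7: Horner steps 8 → 10 → 6, so m(7) = 6.
  α_3 = 6: Horner steps 8 → 2 → 3, so m(6) = 3.
  α_4 = 10: Horner steps 8 → 1 → 1, so m(10) = 1.
  α_5 = 5: Horner steps 8 → 5 → 5, so m(5) = 5.
Codeword c = [5, 6, 3, 1, 5] ∈ F_11^5.


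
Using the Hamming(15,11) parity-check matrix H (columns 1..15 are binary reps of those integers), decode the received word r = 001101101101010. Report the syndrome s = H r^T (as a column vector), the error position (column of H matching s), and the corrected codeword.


s = (0, 1, 1, 1)^T, error position = 7, corrected codeword c = 001101001101010

Compute s = H r^T mod 2 one row at a time:
  s_1 = 0 + 1 + 1 + 0 + 1 + 0 + 1 + 0 = 4 ≡ 0 (mod 2).
  s_2 = 1 + 0 + 1 + 1 + 1 + 0 + 1 + 0 = 5 ≡ 1 (mod 2).
  s_3 = 0 + 1 + 1 + 1 + 1 + 0 + 1 + 0 = 5 ≡ 1 (mod 2).
  s_4 = 0 + 1 + 0 + 1 + 1 + 0 + 0 + 0 = 3 ≡ 1 (mod 2).
s = (0, 1, 1, 1)^T — this equals column 7 of H (binary 0111), so error is at position 7.
Correct: flip bit 7 of r = 001101101101010 to get c = 001101001101010.


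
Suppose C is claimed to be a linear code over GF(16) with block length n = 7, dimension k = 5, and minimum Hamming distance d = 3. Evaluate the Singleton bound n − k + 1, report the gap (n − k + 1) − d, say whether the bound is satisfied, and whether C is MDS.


Singleton RHS = n − k + 1 = 3, slack = 0, bound satisfied, MDS.

Singleton bound: d ≤ n − k + 1.
Here n = 7, k = 5, so n − k + 1 = 3.
Given d = 3, check d ≤ 3: YES.
Slack = (n − k + 1) − d = 0.
The code is MDS (slack = 0).
Description: the claimed parameters are [7, 5, 3]_16; such a code would be MDS (meets Singleton bound).


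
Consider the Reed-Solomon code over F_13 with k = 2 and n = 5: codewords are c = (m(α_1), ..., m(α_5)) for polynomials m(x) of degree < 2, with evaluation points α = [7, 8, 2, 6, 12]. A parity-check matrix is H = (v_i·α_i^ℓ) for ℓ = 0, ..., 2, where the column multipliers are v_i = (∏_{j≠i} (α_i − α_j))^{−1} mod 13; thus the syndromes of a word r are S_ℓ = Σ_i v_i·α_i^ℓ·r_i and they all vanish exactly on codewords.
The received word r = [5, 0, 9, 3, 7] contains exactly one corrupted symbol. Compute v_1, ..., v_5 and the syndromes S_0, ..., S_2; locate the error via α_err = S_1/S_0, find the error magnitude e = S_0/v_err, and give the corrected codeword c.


S = (3, 8, 4), error at position 1, error magnitude e = 10, c = [8, 0, 9, 3, 7].

Step 1: column multipliers v_i = (∏_{j≠i}(α_i − α_j))^{−1} mod 13.
  i = 1 (α = 7): (7−8)(7−2)(7−6)(7−12) = (−1)·5·1·(−5) = 25 ≡ 12, so v_1 = 12^{−1} = 12 (mod 13).
  i = 2 (α = 8): (8−7)(8−2)(8−6)(8−12) = 1·6·2·(−4) = −48 ≡ 4, so v_2 = 4^{−1} = 10 (mod 13).
  i = 3 (α = 2): (2−7)(2−8)(2−6)(2−12) = (−5)·(−6)·(−4)·(−10) = 1200 ≡ 4, so v_3 = 4^{−1} = 10 (mod 13).
  i = 4 (α = 6): (6−7)(6−8)(6−2)(6−12) = (−1)·(−2)·4·(−6) = −48 ≡ 4, so v_4 = 4^{−1} = 10 (mod 13).
  i = 5 (α = 12): (12−7)(12−8)(12−2)(12−6) = 5·4·10·6 = 1200 ≡ 4, so v_5 = 4^{−1} = 10 (mod 13).
  v = [12, 10, 10, 10, 10].
Step 2: syndromes of r = [5, 0, 9, 3, 7] (all sums mod 13).
  S_0 = Σ v_i r_i = 12·5 + 10·0 + 10·9 + 10·3 + 10·7 = 250 ≡ 3.
  S_1 = Σ v_i α_i r_i = 12·7·5 + 10·8·0 + 10·2·9 + 10·6·3 + 10·12·7 = 1620 ≡ 8.
  α_i^2 mod 13 = [10, 12, 4, 10, 1].
  S_2 = Σ v_i α_i^2 r_i = 12·10·5 + 10·12·0 + 10·4·9 + 10·10·3 + 10·1·7 = 1330 ≡ 4.
  S = (3, 8, 4) ≠ 0, so r is not a codeword (an error is present).
Step 3: locate the error. For a single error e at position i, S_ℓ = v_i·e·α_i^ℓ, so α_err = S_1/S_0.
  S_0^{−1} = 3^{−1} = 9 (mod 13), so α_err = 8·9 = 72 ≡ 7 = α_1. Error position i = 1.
  Consistency check: S_2/S_1 = 4·5 = 20 ≡ 7 = α_err ✓ (single-error assumption holds).
Step 4: error magnitude e = S_0/v_1 = S_0·∏_{j≠1}(α_1 − α_j) = 3·12 = 36 ≡ 10 (mod 13).
Step 5: correct position 1: c_1 = r_1 − e = 5 − 10 ≡ 8 (mod 13). Hence c = [8, 0, 9, 3, 7].
  Check: interpolating c through the α_i gives m(x) = 12 + 5·x (degree < 2) with m(α_i) = c_i for every i, so c is indeed a codeword.


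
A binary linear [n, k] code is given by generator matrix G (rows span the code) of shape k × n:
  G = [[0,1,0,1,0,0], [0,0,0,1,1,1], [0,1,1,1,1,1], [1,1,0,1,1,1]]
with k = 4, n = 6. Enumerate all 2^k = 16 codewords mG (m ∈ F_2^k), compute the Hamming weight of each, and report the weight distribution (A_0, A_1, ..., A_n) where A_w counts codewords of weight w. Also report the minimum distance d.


Weight distribution: A_0 = 1, A_2 = 6, A_3 = 4, A_4 = 1, A_5 = 4. Minimum distance d = 2.

Enumerate all 2^4 = 16 messages m ∈ F_2^4.
For each, compute codeword c = mG in F_2^6, then tally its weight.
  m = 0000 → c = 000000, weight = 0.
  m = 1000 → c = 010100, weight = 2.
  m = 0100 → c = 000111, weight = 3.
  m = 1100 → c = 010011, weight = 3.
  m = 0010 → c = 011111, weight = 5.
  m = 1010 → c = 001011, weight = 3.
  m = 0110 → c = 011000, weight = 2.
  m = 1110 → c = 001100, weight = 2.
  m = 0001 → c = 110111, weight = 5.
  m = 1001 → c = 100011, weight = 3.
  m = 0101 → c = 110000, weight = 2.
  m = 1101 → c = 100100, weight = 2.
  m = 0011 → c = 101000, weight = 2.
  m = 1011 → c = 111100, weight = 4.
  m = 0111 → c = 101111, weight = 5.
  m = 1111 → c = 111011, weight = 5.
Tally weights:
  weight 0: 1 codewords.
  weight 2: 6 codewords.
  weight 3: 4 codewords.
  weight 4: 1 codewords.
  weight 5: 4 codewords.
Minimum distance d = smallest w > 0 with A_w > 0 = 2.
Sanity: Σ A_w = 16 = 2^4 = 16 ✓.


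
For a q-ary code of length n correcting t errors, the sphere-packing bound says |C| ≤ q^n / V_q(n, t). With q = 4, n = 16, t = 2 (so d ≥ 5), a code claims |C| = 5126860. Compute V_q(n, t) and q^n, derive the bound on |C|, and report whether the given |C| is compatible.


V_q(n, t) = 1129, q^n = 4294967296, Hamming bound = 3804222, |C| = 5126860 > bound (violated).

Step 1: Compute V_q(n, t) = Σ_{j=0}^2 C(n, j) (q−1)^j.
  j = 0: C(16,0)·(3)^0 = 1·1 = 1.
  j = 1: C(16,1)·(3)^1 = 16·3 = 48.
  j = 2: C(16,2)·(3)^2 = 120·9 = 1080.
  V_q(n, t) = 1 + 48 + 1080 = 1129.
Step 2: q^n = 4^16 = 4294967296.
Step 3: Hamming bound ⌊q^n / V_q(n,t)⌋ = ⌊4294967296/1129⌋ = 3804222.
Step 4: Compare |C| = 5126860 to 3804222: violated.
The claimed |C| lies above the Hamming bound, so no 4-ary code of length 16 with d ≥ 5 can have 5126860 codewords.


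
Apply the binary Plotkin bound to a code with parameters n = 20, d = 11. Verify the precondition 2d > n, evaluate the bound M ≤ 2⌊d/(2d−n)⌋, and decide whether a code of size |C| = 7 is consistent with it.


Plotkin bound M ≤ 10; given |C| = 7 ≤ bound (satisfied).

Check applicability: 2d = 22, n = 20.
2d − n = 2 > 0, so Plotkin applies.
Compute d/(2d−n) = 11/2 ≈ 5.5000.
⌊d/(2d−n)⌋ = 5.
Plotkin bound: M ≤ 2·5 = 10.
Given |C| = 7, check: satisfied.
This |C| is below the Plotkin bound.


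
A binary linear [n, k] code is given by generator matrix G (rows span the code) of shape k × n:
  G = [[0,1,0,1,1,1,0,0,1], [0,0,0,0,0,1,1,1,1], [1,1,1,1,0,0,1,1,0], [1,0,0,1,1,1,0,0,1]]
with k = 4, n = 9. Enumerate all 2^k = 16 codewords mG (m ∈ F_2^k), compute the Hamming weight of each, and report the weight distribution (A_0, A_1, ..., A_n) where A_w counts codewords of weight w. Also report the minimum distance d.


Weight distribution: A_0 = 1, A_2 = 1, A_3 = 2, A_4 = 3, A_5 = 4, A_6 = 3, A_7 = 2. Minimum distance d = 2.

Enumerate all 2^4 = 16 messages m ∈ F_2^4.
For each, compute codeword c = mG in F_2^9, then tally its weight.
  m = 0000 → c = 000000000, weight = 0.
  m = 1000 → c = 010111001, weight = 5.
  m = 0100 → c = 000001111, weight = 4.
  m = 1100 → c = 010110110, weight = 5.
  m = 0010 → c = 111100110, weight = 6.
  m = 1010 → c = 101011111, weight = 7.
  m = 0110 → c = 111101001, weight = 6.
  m = 1110 → c = 101010000, weight = 3.
  m = 0001 → c = 100111001, weight = 5.
  m = 1001 → c = 110000000, weight = 2.
  m = 0101 → c = 100110110, weight = 5.
  m = 1101 → c = 110001111, weight = 6.
  m = 0011 → c = 011011111, weight = 7.
  m = 1011 → c = 001100110, weight = 4.
  m = 0111 → c = 011010000, weight = 3.
  m = 1111 → c = 001101001, weight = 4.
Tally weights:
  weight 0: 1 codewords.
  weight 2: 1 codewords.
  weight 3: 2 codewords.
  weight 4: 3 codewords.
  weight 5: 4 codewords.
  weight 6: 3 codewords.
  weight 7: 2 codewords.
Minimum distance d = smallest w > 0 with A_w > 0 = 2.
Sanity: Σ A_w = 16 = 2^4 = 16 ✓.


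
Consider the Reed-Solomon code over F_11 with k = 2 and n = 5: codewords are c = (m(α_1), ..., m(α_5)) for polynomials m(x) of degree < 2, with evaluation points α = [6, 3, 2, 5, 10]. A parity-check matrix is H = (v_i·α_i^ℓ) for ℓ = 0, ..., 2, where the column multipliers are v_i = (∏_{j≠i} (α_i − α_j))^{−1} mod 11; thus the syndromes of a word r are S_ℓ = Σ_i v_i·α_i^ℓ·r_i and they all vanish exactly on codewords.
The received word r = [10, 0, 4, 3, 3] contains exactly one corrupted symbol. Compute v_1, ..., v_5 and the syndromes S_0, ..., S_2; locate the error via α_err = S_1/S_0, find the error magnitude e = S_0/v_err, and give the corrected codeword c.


S = (1, 10, 1), error at position 5, error magnitude e = 9, c = [10, 0, 4, 3, 5].

Step 1: column multipliers v_i = (∏_{j≠i}(α_i − α_j))^{−1} mod 11.
  i = 1 (α = 6): (6−3)(6−2)(6−5)(6−10) = 3·4·1·(−4) = −48 ≡ 7, so v_1 = 7^{−1} = 8 (mod 11).
  i = 2 (α = 3): (3−6)(3−2)(3−5)(3−10) = (−3)·1·(−2)·(−7) = −42 ≡ 2, so v_2 = 2^{−1} = 6 (mod 11).
  i = 3 (α = 2): (2−6)(2−3)(2−5)(2−10) = (−4)·(−1)·(−3)·(−8) = 96 ≡ 8, so v_3 = 8^{−1} = 7 (mod 11).
  i = 4 (α = 5): (5−6)(5−3)(5−2)(5−10) = (−1)·2·3·(−5) = 30 ≡ 8, so v_4 = 8^{−1} = 7 (mod 11).
  i = 5 (α = 10): (10−6)(10−3)(10−2)(10−5) = 4·7·8·5 = 1120 ≡ 9, so v_5 = 9^{−1} = 5 (mod 11).
  v = [8, 6, 7, 7, 5].
Step 2: syndromes of r = [10, 0, 4, 3, 3] (all sums mod 11).
  S_0 = Σ v_i r_i = 8·10 + 6·0 + 7·4 + 7·3 + 5·3 = 144 ≡ 1.
  S_1 = Σ v_i α_i r_i = 8·6·10 + 6·3·0 + 7·2·4 + 7·5·3 + 5·10·3 = 791 ≡ 10.
  α_i^2 mod 11 = [3, 9, 4, 3, 1].
  S_2 = Σ v_i α_i^2 r_i = 8·3·10 + 6·9·0 + 7·4·4 + 7·3·3 + 5·1·3 = 430 ≡ 1.
  S = (1, 10, 1) ≠ 0, so r is not a codeword (an error is present).
Step 3: locate the error. For a single error e at position i, S_ℓ = v_i·e·α_i^ℓ, so α_err = S_1/S_0.
  S_0^{−1} = 1^{−1} = 1 (mod 11), so α_err = 10·1 = 10 ≡ 10 = α_5. Error position i = 5.
  Consistency check: S_2/S_1 = 1·10 = 10 ≡ 10 = α_err ✓ (single-error assumption holds).
Step 4: error magnitude e = S_0/v_5 = S_0·∏_{j≠5}(α_5 − α_j) = 1·9 = 9 ≡ 9 (mod 11).
Step 5: correct position 5: c_5 = r_5 − e = 3 − 9 ≡ 5 (mod 11). Hence c = [10, 0, 4, 3, 5].
  Check: interpolating c through the α_i gives m(x) = 1 + 7·x (degree < 2) with m(α_i) = c_i for every i, so c is indeed a codeword.


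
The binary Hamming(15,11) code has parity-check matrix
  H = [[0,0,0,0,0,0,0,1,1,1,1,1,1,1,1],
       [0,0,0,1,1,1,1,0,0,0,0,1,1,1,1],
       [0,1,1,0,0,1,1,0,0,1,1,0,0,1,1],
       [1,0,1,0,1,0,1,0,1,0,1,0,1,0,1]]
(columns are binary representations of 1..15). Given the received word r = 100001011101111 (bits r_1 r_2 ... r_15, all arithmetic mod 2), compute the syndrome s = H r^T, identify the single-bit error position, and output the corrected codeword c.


s = (1, 1, 0, 0)^T, error position = 12, corrected codeword c = 100001011100111

Compute s = H r^T mod 2 one row at a time:
  s_1 = 1 + 1 + 1 + 0 + 1 + 1 + 1 + 1 = 7 ≡ 1 (mod 2).
  s_2 = 0 + 0 + 1 + 0 + 1 + 1 + 1 + 1 = 5 ≡ 1 (mod 2).
  s_3 = 0 + 0 + 1 + 0 + 1 + 0 + 1 + 1 = 4 ≡ 0 (mod 2).
  s_4 = 1 + 0 + 0 + 0 + 1 + 0 + 1 + 1 = 4 ≡ 0 (mod 2).
s = (1, 1, 0, 0)^T — this equals column 12 of H (binary 1100), so error is at position 12.
Correct: flip bit 12 of r = 100001011101111 to get c = 100001011100111.


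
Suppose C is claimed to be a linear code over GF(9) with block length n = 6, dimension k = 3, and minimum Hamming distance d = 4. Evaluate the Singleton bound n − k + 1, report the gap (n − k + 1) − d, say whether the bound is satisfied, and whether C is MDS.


Singleton RHS = n − k + 1 = 4, slack = 0, bound satisfied, MDS.

Singleton bound: d ≤ n − k + 1.
Here n = 6, k = 3, so n − k + 1 = 4.
Given d = 4, check d ≤ 4: YES.
Slack = (n − k + 1) − d = 0.
The code is MDS (slack = 0).
Description: the claimed parameters are [6, 3, 4]_9; such a code would be MDS (meets Singleton bound).


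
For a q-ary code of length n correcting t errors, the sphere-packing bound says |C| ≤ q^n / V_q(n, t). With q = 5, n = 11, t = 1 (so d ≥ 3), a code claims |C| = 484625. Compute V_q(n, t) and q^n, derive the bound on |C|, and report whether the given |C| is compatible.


V_q(n, t) = 45, q^n = 48828125, Hamming bound = 1085069, |C| = 484625 ≤ bound (satisfied).

Step 1: Compute V_q(n, t) = Σ_{j=0}^1 C(n, j) (q−1)^j.
  j = 0: C(11,0)·(4)^0 = 1·1 = 1.
  j = 1: C(11,1)·(4)^1 = 11·4 = 44.
  V_q(n, t) = 1 + 44 = 45.
Step 2: q^n = 5^11 = 48828125.
Step 3: Hamming bound ⌊q^n / V_q(n,t)⌋ = ⌊48828125/45⌋ = 1085069.
Step 4: Compare |C| = 484625 to 1085069: satisfied.
The claimed |C| lies below the Hamming bound.


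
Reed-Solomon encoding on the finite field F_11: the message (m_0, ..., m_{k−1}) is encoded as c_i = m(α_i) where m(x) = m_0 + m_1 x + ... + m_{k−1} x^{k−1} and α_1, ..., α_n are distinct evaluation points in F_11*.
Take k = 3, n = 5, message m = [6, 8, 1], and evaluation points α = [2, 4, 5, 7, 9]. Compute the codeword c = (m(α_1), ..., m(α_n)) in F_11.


c = [4, 10, 5, 1, 5]

Message polynomial: m(x) = 6 + 8·x + 1·x^2 (mod 11).
For each evaluation point α_i, compute m(α_i) mod 11:
  α_1 = 2: Horner steps 1 → 10 → 4, so m(2) = 4.
  α_2 = 4: Horner steps 1 → 1 → 10, so m(4) = 10.
  α_3 = 5: Horner steps 1 → 2 → 5, so m(5) = 5.
  α_4 = 7: Horner steps 1 → 4 → 1, so m(7) = 1.
  α_5 = 9: Horner steps 1 → 6 → 5, so m(9) = 5.
Codeword c = [4, 10, 5, 1, 5] ∈ F_11^5.


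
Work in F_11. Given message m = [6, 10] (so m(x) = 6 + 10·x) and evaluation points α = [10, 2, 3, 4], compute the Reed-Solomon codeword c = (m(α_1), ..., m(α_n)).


c = [7, 4, 3, 2]

Message polynomial: m(x) = 6 + 10·x (mod 11).
For each evaluation point α_i, compute m(α_i) mod 11:
  α_1 = 10: Horner steps 10 → 7, so m(10) = 7.
  α_2 = 2: Horner steps 10 → 4, so m(2) = 4.
  α_3 = 3: Horner steps 10 → 3, so m(3) = 3.
  α_4 = 4: Horner steps 10 → 2, so m(4) = 2.
Codeword c = [7, 4, 3, 2] ∈ F_11^4.


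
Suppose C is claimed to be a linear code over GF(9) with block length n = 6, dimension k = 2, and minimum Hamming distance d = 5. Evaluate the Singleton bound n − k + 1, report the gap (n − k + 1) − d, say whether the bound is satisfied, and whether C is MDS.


Singleton RHS = n − k + 1 = 5, slack = 0, bound satisfied, MDS.

Singleton bound: d ≤ n − k + 1.
Here n = 6, k = 2, so n − k + 1 = 5.
Given d = 5, check d ≤ 5: YES.
Slack = (n − k + 1) − d = 0.
The code is MDS (slack = 0).
Description: the claimed parameters are [6, 2, 5]_9; such a code would be MDS (meets Singleton bound).


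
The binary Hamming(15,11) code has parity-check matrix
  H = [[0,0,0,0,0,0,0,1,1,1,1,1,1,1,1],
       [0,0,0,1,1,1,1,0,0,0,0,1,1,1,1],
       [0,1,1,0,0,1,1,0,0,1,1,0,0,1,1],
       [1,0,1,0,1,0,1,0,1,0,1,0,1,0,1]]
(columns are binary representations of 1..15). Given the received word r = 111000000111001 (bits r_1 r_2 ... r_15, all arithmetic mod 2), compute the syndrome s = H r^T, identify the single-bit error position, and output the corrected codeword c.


s = (0, 0, 1, 0)^T, error position = 2, corrected codeword c = 101000000111001

Compute s = H r^T mod 2 one row at a time:
  s_1 = 0 + 0 + 1 + 1 + 1 + 0 + 0 + 1 = 4 ≡ 0 (mod 2).
  s_2 = 0 + 0 + 0 + 0 + 1 + 0 + 0 + 1 = 2 ≡ 0 (mod 2).
  s_3 = 1 + 1 + 0 + 0 + 1 + 1 + 0 + 1 = 5 ≡ 1 (mod 2).
  s_4 = 1 + 1 + 0 + 0 + 0 + 1 + 0 + 1 = 4 ≡ 0 (mod 2).
s = (0, 0, 1, 0)^T — this equals column 2 of H (binary 0010), so error is at position 2.
Correct: flip bit 2 of r = 111000000111001 to get c = 101000000111001.


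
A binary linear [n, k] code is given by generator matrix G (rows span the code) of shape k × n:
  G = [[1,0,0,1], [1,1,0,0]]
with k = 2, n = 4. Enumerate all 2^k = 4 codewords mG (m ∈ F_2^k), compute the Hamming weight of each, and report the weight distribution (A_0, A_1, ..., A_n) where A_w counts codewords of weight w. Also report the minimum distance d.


Weight distribution: A_0 = 1, A_2 = 3. Minimum distance d = 2.

Enumerate all 2^2 = 4 messages m ∈ F_2^2.
For each, compute codeword c = mG in F_2^4, then tally its weight.
  m = 00 → c = 0000, weight = 0.
  m = 10 → c = 1001, weight = 2.
  m = 01 → c = 1100, weight = 2.
  m = 11 → c = 0101, weight = 2.
Tally weights:
  weight 0: 1 codewords.
  weight 2: 3 codewords.
Minimum distance d = smallest w > 0 with A_w > 0 = 2.
Sanity: Σ A_w = 4 = 2^2 = 4 ✓.


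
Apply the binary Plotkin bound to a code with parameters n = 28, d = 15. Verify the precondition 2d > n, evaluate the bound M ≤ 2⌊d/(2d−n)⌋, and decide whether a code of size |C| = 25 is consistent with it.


Plotkin bound M ≤ 14; given |C| = 25 > bound (violated).

Check applicability: 2d = 30, n = 28.
2d − n = 2 > 0, so Plotkin applies.
Compute d/(2d−n) = 15/2 ≈ 7.5000.
⌊d/(2d−n)⌋ = 7.
Plotkin bound: M ≤ 2·7 = 14.
Given |C| = 25, check: VIOLATED.
This |C| is above the Plotkin bound, so no binary code with n = 28, d = 15 and 25 codewords exists.


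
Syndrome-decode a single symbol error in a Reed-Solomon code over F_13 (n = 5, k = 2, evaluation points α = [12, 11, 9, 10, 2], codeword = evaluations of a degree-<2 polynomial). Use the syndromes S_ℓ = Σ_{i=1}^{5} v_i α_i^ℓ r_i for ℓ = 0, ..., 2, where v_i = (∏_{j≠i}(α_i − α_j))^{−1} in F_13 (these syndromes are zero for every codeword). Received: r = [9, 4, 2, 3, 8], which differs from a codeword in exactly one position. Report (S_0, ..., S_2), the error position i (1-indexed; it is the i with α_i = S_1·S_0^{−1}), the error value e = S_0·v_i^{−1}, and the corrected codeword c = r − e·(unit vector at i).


S = (7, 6, 7), error at position 1, error magnitude e = 4, c = [5, 4, 2, 3, 8].

Step 1: column multipliers v_i = (∏_{j≠i}(α_i − α_j))^{−1} mod 13.
  i = 1 (α = 12): (12−11)(12−9)(12−10)(12−2) = 1·3·2·10 = 60 ≡ 8, so v_1 = 8^{−1} = 5 (mod 13).
  i = 2 (α = 11): (11−12)(11−9)(11−10)(11−2) = (−1)·2·1·9 = −18 ≡ 8, so v_2 = 8^{−1} = 5 (mod 13).
  i = 3 (α = 9): (9−12)(9−11)(9−10)(9−2) = (−3)·(−2)·(−1)·7 = −42 ≡ 10, so v_3 = 10^{−1} = 4 (mod 13).
  i = 4 (α = 10): (10−12)(10−11)(10−9)(10−2) = (−2)·(−1)·1·8 = 16 ≡ 3, so v_4 = 3^{−1} = 9 (mod 13).
  i = 5 (α = 2): (2−12)(2−11)(2−9)(2−10) = (−10)·(−9)·(−7)·(−8) = 5040 ≡ 9, so v_5 = 9^{−1} = 3 (mod 13).
  v = [5, 5, 4, 9, 3].
Step 2: syndromes of r = [9, 4, 2, 3, 8] (all sums mod 13).
  S_0 = Σ v_i r_i = 5·9 + 5·4 + 4·2 + 9·3 + 3·8 = 124 ≡ 7.
  S_1 = Σ v_i α_i r_i = 5·12·9 + 5·11·4 + 4·9·2 + 9·10·3 + 3·2·8 = 1150 ≡ 6.
  α_i^2 mod 13 = [1, 4, 3, 9, 4].
  S_2 = Σ v_i α_i^2 r_i = 5·1·9 + 5·4·4 + 4·3·2 + 9·9·3 + 3·4·8 = 488 ≡ 7.
  S = (7, 6, 7) ≠ 0, so r is not a codeword (an error is present).
Step 3: locate the error. For a single error e at position i, S_ℓ = v_i·e·α_i^ℓ, so α_err = S_1/S_0.
  S_0^{−1} = 7^{−1} = 2 (mod 13), so α_err = 6·2 = 12 ≡ 12 = α_1. Error position i = 1.
  Consistency check: S_2/S_1 = 7·11 = 77 ≡ 12 = α_err ✓ (single-error assumption holds).
Step 4: error magnitude e = S_0/v_1 = S_0·∏_{j≠1}(α_1 − α_j) = 7·8 = 56 ≡ 4 (mod 13).
Step 5: correct position 1: c_1 = r_1 − e = 9 − 4 ≡ 5 (mod 13). Hence c = [5, 4, 2, 3, 8].
  Check: interpolating c through the α_i gives m(x) = 6 + 1·x (degree < 2) with m(α_i) = c_i for every i, so c is indeed a codeword.


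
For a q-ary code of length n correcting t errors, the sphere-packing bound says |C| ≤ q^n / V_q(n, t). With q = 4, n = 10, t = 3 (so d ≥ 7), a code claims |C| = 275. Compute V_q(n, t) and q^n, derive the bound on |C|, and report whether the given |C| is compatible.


V_q(n, t) = 3676, q^n = 1048576, Hamming bound = 285, |C| = 275 ≤ bound (satisfied).

Step 1: Compute V_q(n, t) = Σ_{j=0}^3 C(n, j) (q−1)^j.
  j = 0: C(10,0)·(3)^0 = 1·1 = 1.
  j = 1: C(10,1)·(3)^1 = 10·3 = 30.
  j = 2: C(10,2)·(3)^2 = 45·9 = 405.
  j = 3: C(10,3)·(3)^3 = 120·27 = 3240.
  V_q(n, t) = 1 + 30 + 405 + 3240 = 3676.
Step 2: q^n = 4^10 = 1048576.
Step 3: Hamming bound ⌊q^n / V_q(n,t)⌋ = ⌊1048576/3676⌋ = 285.
Step 4: Compare |C| = 275 to 285: satisfied.
The claimed |C| lies below the Hamming bound.


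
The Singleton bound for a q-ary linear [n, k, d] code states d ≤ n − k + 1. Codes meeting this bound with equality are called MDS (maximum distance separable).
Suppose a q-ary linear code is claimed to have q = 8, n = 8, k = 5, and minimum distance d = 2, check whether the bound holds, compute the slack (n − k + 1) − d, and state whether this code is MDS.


Singleton RHS = n − k + 1 = 4, slack = 2, bound satisfied, not MDS.

Singleton bound: d ≤ n − k + 1.
Here n = 8, k = 5, so n − k + 1 = 4.
Given d = 2, check d ≤ 4: YES.
Slack = (n − k + 1) − d = 2.
The code is NOT MDS (slack = 2 > 0).
Description: the claimed parameters are [8, 5, 2]_8; such a code would be non-MDS.


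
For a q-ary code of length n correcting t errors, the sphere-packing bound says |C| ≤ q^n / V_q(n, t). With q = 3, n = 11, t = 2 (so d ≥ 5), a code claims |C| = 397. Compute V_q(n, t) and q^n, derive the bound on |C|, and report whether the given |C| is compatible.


V_q(n, t) = 243, q^n = 177147, Hamming bound = 729, |C| = 397 ≤ bound (satisfied).

Step 1: Compute V_q(n, t) = Σ_{j=0}^2 C(n, j) (q−1)^j.
  j = 0: C(11,0)·(2)^0 = 1·1 = 1.
  j = 1: C(11,1)·(2)^1 = 11·2 = 22.
  j = 2: C(11,2)·(2)^2 = 55·4 = 220.
  V_q(n, t) = 1 + 22 + 220 = 243.
Step 2: q^n = 3^11 = 177147.
Step 3: Hamming bound ⌊q^n / V_q(n,t)⌋ = ⌊177147/243⌋ = 729.
Step 4: Compare |C| = 397 to 729: satisfied.
The claimed |C| lies below the Hamming bound.


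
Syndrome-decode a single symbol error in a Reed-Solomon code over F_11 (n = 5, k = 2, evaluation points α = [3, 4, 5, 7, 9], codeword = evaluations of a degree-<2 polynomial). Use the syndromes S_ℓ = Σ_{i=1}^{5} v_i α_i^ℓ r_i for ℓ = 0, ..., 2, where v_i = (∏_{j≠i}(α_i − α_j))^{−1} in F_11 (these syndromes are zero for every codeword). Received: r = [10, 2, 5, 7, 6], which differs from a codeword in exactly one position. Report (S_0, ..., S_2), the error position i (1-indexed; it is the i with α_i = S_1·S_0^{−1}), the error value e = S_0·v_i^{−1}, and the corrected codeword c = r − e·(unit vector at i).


S = (1, 7, 5), error at position 4, error magnitude e = 7, c = [10, 2, 5, 0, 6].

Step 1: column multipliers v_i = (∏_{j≠i}(α_i − α_j))^{−1} mod 11.
  i = 1 (α = 3): (3−4)(3−5)(3−7)(3−9) = (−1)·(−2)·(−4)·(−6) = 48 ≡ 4, so v_1 = 4^{−1} = 3 (mod 11).
  i = 2 (α = 4): (4−3)(4−5)(4−7)(4−9) = 1·(−1)·(−3)·(−5) = −15 ≡ 7, so v_2 = 7^{−1} = 8 (mod 11).
  i = 3 (α = 5): (5−3)(5−4)(5−7)(5−9) = 2·1·(−2)·(−4) = 16 ≡ 5, so v_3 = 5^{−1} = 9 (mod 11).
  i = 4 (α = 7): (7−3)(7−4)(7−5)(7−9) = 4·3·2·(−2) = −48 ≡ 7, so v_4 = 7^{−1} = 8 (mod 11).
  i = 5 (α = 9): (9−3)(9−4)(9−5)(9−7) = 6·5·4·2 = 240 ≡ 9, so v_5 = 9^{−1} = 5 (mod 11).
  v = [3, 8, 9, 8, 5].
Step 2: syndromes of r = [10, 2, 5, 7, 6] (all sums mod 11).
  S_0 = Σ v_i r_i = 3·10 + 8·2 + 9·5 + 8·7 + 5·6 = 177 ≡ 1.
  S_1 = Σ v_i α_i r_i = 3·3·10 + 8·4·2 + 9·5·5 + 8·7·7 + 5·9·6 = 1041 ≡ 7.
  α_i^2 mod 11 = [9, 5, 3, 5, 4].
  S_2 = Σ v_i α_i^2 r_i = 3·9·10 + 8·5·2 + 9·3·5 + 8·5·7 + 5·4·6 = 885 ≡ 5.
  S = (1, 7, 5) ≠ 0, so r is not a codeword (an error is present).
Step 3: locate the error. For a single error e at position i, S_ℓ = v_i·e·α_i^ℓ, so α_err = S_1/S_0.
  S_0^{−1} = 1^{−1} = 1 (mod 11), so α_err = 7·1 = 7 ≡ 7 = α_4. Error position i = 4.
  Consistency check: S_2/S_1 = 5·8 = 40 ≡ 7 = α_err ✓ (single-error assumption holds).
Step 4: error magnitude e = S_0/v_4 = S_0·∏_{j≠4}(α_4 − α_j) = 1·7 = 7 ≡ 7 (mod 11).
Step 5: correct position 4: c_4 = r_4 − e = 7 − 7 ≡ 0 (mod 11). Hence c = [10, 2, 5, 0, 6].
  Check: interpolating c through the α_i gives m(x) = 1 + 3·x (degree < 2) with m(α_i) = c_i for every i, so c is indeed a codeword.


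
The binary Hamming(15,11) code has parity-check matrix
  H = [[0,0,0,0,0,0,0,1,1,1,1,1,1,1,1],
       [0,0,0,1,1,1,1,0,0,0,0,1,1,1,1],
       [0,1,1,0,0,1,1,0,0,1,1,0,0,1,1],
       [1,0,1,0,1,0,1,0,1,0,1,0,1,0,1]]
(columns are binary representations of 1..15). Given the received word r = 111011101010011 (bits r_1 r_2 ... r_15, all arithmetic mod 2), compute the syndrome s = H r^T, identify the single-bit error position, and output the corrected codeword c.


s = (0, 1, 1, 1)^T, error position = 7, corrected codeword c = 111011001010011

Compute s = H r^T mod 2 one row at a time:
  s_1 = 0 + 1 + 0 + 1 + 0 + 0 + 1 + 1 = 4 ≡ 0 (mod 2).
  s_2 = 0 + 1 + 1 + 1 + 0 + 0 + 1 + 1 = 5 ≡ 1 (mod 2).
  s_3 = 1 + 1 + 1 + 1 + 0 + 1 + 1 + 1 = 7 ≡ 1 (mod 2).
  s_4 = 1 + 1 + 1 + 1 + 1 + 1 + 0 + 1 = 7 ≡ 1 (mod 2).
s = (0, 1, 1, 1)^T — this equals column 7 of H (binary 0111), so error is at position 7.
Correct: flip bit 7 of r = 111011101010011 to get c = 111011001010011.


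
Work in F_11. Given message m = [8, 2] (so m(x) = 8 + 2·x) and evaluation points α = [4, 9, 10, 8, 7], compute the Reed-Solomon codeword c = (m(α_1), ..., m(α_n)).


c = [5, 4, 6, 2, 0]

Message polynomial: m(x) = 8 + 2·x (mod 11).
For each evaluation point α_i, compute m(α_i) mod 11:
  α_1 = 4: Horner steps 2 → 5, so m(4) = 5.
  α_2 = 9: Horner steps 2 → 4, so m(9) = 4.
  α_3 = 10: Horner steps 2 → 6, so m(10) = 6.
  α_4 = 8: Horner steps 2 → 2, so m(8) = 2.
  α_5 = 7: Horner steps 2 → 0, so m(7) = 0.
Codeword c = [5, 4, 6, 2, 0] ∈ F_11^5.


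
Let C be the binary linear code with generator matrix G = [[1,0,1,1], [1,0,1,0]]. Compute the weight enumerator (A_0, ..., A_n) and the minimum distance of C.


Weight distribution: A_0 = 1, A_1 = 1, A_2 = 1, A_3 = 1. Minimum distance d = 1.

Enumerate all 2^2 = 4 messages m ∈ F_2^2.
For each, compute codeword c = mG in F_2^4, then tally its weight.
  m = 00 → c = 0000, weight = 0.
  m = 10 → c = 1011, weight = 3.
  m = 01 → c = 1010, weight = 2.
  m = 11 → c = 0001, weight = 1.
Tally weights:
  weight 0: 1 codewords.
  weight 1: 1 codewords.
  weight 2: 1 codewords.
  weight 3: 1 codewords.
Minimum distance d = smallest w > 0 with A_w > 0 = 1.
Sanity: Σ A_w = 4 = 2^2 = 4 ✓.


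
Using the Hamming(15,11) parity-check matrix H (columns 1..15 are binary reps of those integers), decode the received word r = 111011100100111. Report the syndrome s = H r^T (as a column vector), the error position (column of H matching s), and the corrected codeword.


s = (0, 0, 1, 0)^T, error position = 2, corrected codeword c = 101011100100111

Compute s = H r^T mod 2 one row at a time:
  s_1 = 0 + 0 + 1 + 0 + 0 + 1 + 1 + 1 = 4 ≡ 0 (mod 2).
  s_2 = 0 + 1 + 1 + 1 + 0 + 1 + 1 + 1 = 6 ≡ 0 (mod 2).
  s_3 = 1 + 1 + 1 + 1 + 1 + 0 + 1 + 1 = 7 ≡ 1 (mod 2).
  s_4 = 1 + 1 + 1 + 1 + 0 + 0 + 1 + 1 = 6 ≡ 0 (mod 2).
s = (0, 0, 1, 0)^T — this equals column 2 of H (binary 0010), so error is at position 2.
Correct: flip bit 2 of r = 111011100100111 to get c = 101011100100111.


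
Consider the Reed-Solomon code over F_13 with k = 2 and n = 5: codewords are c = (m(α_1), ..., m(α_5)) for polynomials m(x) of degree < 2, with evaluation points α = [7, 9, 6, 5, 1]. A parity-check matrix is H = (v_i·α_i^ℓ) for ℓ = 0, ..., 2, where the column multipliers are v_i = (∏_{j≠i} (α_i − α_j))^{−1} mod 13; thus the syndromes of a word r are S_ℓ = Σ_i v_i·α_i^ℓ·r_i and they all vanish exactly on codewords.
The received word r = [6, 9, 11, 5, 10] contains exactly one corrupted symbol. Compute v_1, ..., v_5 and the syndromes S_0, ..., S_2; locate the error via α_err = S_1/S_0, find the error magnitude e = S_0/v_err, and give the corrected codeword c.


S = (4, 7, 9), error at position 4, error magnitude e = 2, c = [6, 9, 11, 3, 10].

Step 1: column multipliers v_i = (∏_{j≠i}(α_i − α_j))^{−1} mod 13.
  i = 1 (α = 7): (7−9)(7−6)(7−5)(7−1) = (−2)·1·2·6 = −24 ≡ 2, so v_1 = 2^{−1} = 7 (mod 13).
  i = 2 (α = 9): (9−7)(9−6)(9−5)(9−1) = 2·3·4·8 = 192 ≡ 10, so v_2 = 10^{−1} = 4 (mod 13).
  i = 3 (α = 6): (6−7)(6−9)(6−5)(6−1) = (−1)·(−3)·1·5 = 15 ≡ 2, so v_3 = 2^{−1} = 7 (mod 13).
  i = 4 (α = 5): (5−7)(5−9)(5−6)(5−1) = (−2)·(−4)·(−1)·4 = −32 ≡ 7, so v_4 = 7^{−1} = 2 (mod 13).
  i = 5 (α = 1): (1−7)(1−9)(1−6)(1−5) = (−6)·(−8)·(−5)·(−4) = 960 ≡ 11, so v_5 = 11^{−1} = 6 (mod 13).
  v = [7, 4, 7, 2, 6].
Step 2: syndromes of r = [6, 9, 11, 5, 10] (all sums mod 13).
  S_0 = Σ v_i r_i = 7·6 + 4·9 + 7·11 + 2·5 + 6·10 = 225 ≡ 4.
  S_1 = Σ v_i α_i r_i = 7·7·6 + 4·9·9 + 7·6·11 + 2·5·5 + 6·1·10 = 1190 ≡ 7.
  α_i^2 mod 13 = [10, 3, 10, 12, 1].
  S_2 = Σ v_i α_i^2 r_i = 7·10·6 + 4·3·9 + 7·10·11 + 2·12·5 + 6·1·10 = 1478 ≡ 9.
  S = (4, 7, 9) ≠ 0, so r is not a codeword (an error is present).
Step 3: locate the error. For a single error e at position i, S_ℓ = v_i·e·α_i^ℓ, so α_err = S_1/S_0.
  S_0^{−1} = 4^{−1} = 10 (mod 13), so α_err = 7·10 = 70 ≡ 5 = α_4. Error position i = 4.
  Consistency check: S_2/S_1 = 9·2 = 18 ≡ 5 = α_err ✓ (single-error assumption holds).
Step 4: error magnitude e = S_0/v_4 = S_0·∏_{j≠4}(α_4 − α_j) = 4·7 = 28 ≡ 2 (mod 13).
Step 5: correct position 4: c_4 = r_4 − e = 5 − 2 ≡ 3 (mod 13). Hence c = [6, 9, 11, 3, 10].
  Check: interpolating c through the α_i gives m(x) = 2 + 8·x (degree < 2) with m(α_i) = c_i for every i, so c is indeed a codeword.


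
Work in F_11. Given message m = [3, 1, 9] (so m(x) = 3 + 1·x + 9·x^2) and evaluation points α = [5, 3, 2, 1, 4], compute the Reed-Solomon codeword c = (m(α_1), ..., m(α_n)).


c = [2, 10, 8, 2, 8]

Message polynomial: m(x) = 3 + 1·x + 9·x^2 (mod 11).
For each evaluation point α_i, compute m(α_i) mod 11:
  α_1 = 5: Horner steps 9 → 2 → 2, so m(5) = 2.
  α_2 = 3: Horner steps 9 → 6 → 10, so m(3) = 10.
  α_3 = 2: Horner steps 9 → 8 → 8, so m(2) = 8.
  α_4 = 1: Horner steps 9 → 10 → 2, so m(1) = 2.
  α_5 = 4: Horner steps 9 → 4 → 8, so m(4) = 8.
Codeword c = [2, 10, 8, 2, 8] ∈ F_11^5.
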